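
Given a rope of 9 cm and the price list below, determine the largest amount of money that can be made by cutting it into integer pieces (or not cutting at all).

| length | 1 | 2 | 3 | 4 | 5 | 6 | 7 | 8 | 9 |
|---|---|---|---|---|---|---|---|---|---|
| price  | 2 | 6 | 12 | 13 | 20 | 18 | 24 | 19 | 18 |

36

Build v[k] bottom-up: v[k] = max over allowed piece i of (p[i] + v[k−i]).
v[1] = 2
v[2] = 6
v[3] = 12
v[4] = 14  (first piece 1, then v[3]=12)
v[5] = 20
v[6] = 24  (first piece 3, then v[3]=12)
v[7] = 26  (first piece 1, then v[6]=24)
v[8] = 32  (first piece 3, then v[5]=20)
v[9] = 36  (first piece 3, then v[6]=24)
One optimal cutting: 3 + 3 + 3 → $12 + $12 + $12 = $36.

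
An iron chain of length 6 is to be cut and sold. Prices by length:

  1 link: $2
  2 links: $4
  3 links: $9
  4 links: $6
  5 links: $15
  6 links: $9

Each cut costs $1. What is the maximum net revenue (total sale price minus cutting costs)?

Consider every possible first cut. r[k] is the best of p[i]+r[k−i] over all sellable i≤k, charging 1 whenever i<k.
r[1] = 2
r[2] = 4
r[3] = 9
r[4] = 10  (first piece 1, then r[3]=9)
r[5] = 15
r[6] = 17  (first piece 3, then r[3]=9)
One optimal plan: pieces 3 + 3 (1 cut) → $18 − $1 = $17.

17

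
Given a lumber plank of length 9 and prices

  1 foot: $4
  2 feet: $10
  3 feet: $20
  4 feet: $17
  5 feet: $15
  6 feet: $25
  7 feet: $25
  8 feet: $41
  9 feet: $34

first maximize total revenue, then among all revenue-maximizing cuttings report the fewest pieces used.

Build r[k] bottom-up: r[k] = max over allowed piece i of (p[i] + r[k−i]).
r[1] = 4
r[2] = 10
r[3] = 20
r[4] = 24  (first piece 1, then r[3]=20)
r[5] = 30  (first piece 2, then r[3]=20)
r[6] = 40  (first piece 3, then r[3]=20)
r[7] = 44  (first piece 1, then r[6]=40)
r[8] = 50  (first piece 2, then r[6]=40)
r[9] = 60  (first piece 3, then r[6]=40)
Maximum revenue is $60.
Now minimize piece count subject to staying optimal: for each k, pieces[k] = 1 + min over i with p[i]+r[k−i]=r[k] of pieces[k−i].
pieces[6] = 2
pieces[7] = 3
pieces[8] = 3
pieces[9] = 3

3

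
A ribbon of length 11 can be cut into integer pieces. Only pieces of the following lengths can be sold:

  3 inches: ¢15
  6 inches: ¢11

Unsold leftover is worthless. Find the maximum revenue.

Build best[k] bottom-up: best[k] = max over allowed piece i of (p[i] + best[k−i]).
best[1] = 0
best[2] = 0
best[3] = 15
best[4] = 15
best[5] = 15
best[6] = 30  (first piece 3, then best[3]=15)
best[7] = 30
best[8] = 30
best[9] = 45  (first piece 3, then best[6]=30)
best[10] = 45
best[11] = 45
One optimal cutting: pieces 3 + 3 + 3 with 2 inches of scrap → ¢45.

45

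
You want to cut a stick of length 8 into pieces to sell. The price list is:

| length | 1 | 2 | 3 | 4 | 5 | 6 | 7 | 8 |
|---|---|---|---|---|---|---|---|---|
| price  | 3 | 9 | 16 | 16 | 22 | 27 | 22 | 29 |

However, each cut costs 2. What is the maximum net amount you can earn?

Build v[k] bottom-up: v[k] = max over allowed piece i of (p[i] + v[k−i]) − 2 per cut.
v[1] = 3
v[2] = 9
v[3] = 16
v[4] = 17  (first piece 1, then v[3]=16)
v[5] = 23  (first piece 2, then v[3]=16)
v[6] = 30  (first piece 3, then v[3]=16)
v[7] = 31  (first piece 1, then v[6]=30)
v[8] = 37  (first piece 2, then v[6]=30)
One optimal plan: pieces 3 + 3 + 2 (2 cuts) → 41 − 4 = 37.

37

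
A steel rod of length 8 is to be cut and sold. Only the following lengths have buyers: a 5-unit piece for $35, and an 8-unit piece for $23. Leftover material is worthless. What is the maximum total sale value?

35

Let best[k] be the best obtainable value from length k. For each k, try every first piece i and keep the best of price[i] + best[k−i].
best[1] = 0
best[2] = 0
best[3] = 0
best[4] = 0
best[5] = 35
best[6] = 35
best[7] = 35
best[8] = max(35+0, 23+0) = 35
One optimal cutting: pieces 5 with 3 units of scrap → $35.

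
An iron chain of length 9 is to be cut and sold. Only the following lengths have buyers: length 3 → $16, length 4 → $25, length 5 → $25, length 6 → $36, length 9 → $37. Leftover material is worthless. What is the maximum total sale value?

52

Build f[k] bottom-up: f[k] = max over allowed piece i of (p[i] + f[k−i]).
f[1] = 0
f[2] = 0
f[3] = 16
f[4] = max(16+0, 25+0) = 25
f[5] = max(16+0, 25+0, 25+0) = 25
f[6] = max(16+16, 25+0, 25+0, 36+0) = 36
f[7] = max(16+25, 25+16, 25+0, 36+0) = 41
f[8] = max(16+25, 25+25, 25+16, 36+0) = 50
f[9] = max(16+36, 25+25, 25+25, 36+16, 37+0) = 52
One optimal cutting: 6 + 3 → $52.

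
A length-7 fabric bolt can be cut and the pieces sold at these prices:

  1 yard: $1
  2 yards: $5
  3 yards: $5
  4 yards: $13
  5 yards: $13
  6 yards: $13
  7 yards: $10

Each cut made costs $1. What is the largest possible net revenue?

Consider every possible first cut. net[k] is the best of p[i]+net[k−i] over all sellable i≤k, charging 1 whenever i<k.
net[1] = 1
net[2] = max(1+1-1, 5+0) = 5
net[3] = max(1+5-1, 5+1-1, 5+0) = 5
net[4] = max(1+5-1, 5+5-1, 5+1-1, 13+0) = 13
net[5] = max(1+13-1, 5+5-1, 5+5-1, 13+1-1, 13+0) = 13
net[6] = max(1+13-1, 5+13-1, 5+5-1, 13+5-1, 13+1-1, 13+0) = 17
net[7] = max(1+17-1, 5+13-1, 5+13-1, …, 13+1-1, 10+0) = 17
One optimal plan: pieces 4 + 2 + 1 (2 cuts) → $19 − $2 = $17.

17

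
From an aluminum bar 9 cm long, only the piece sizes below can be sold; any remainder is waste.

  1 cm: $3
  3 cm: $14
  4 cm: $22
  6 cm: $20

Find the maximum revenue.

47

Build f[k] bottom-up: f[k] = max over allowed piece i of (p[i] + f[k−i]).
f[1] = 3
f[2] = 6  (first piece 1, then f[1]=3)
f[3] = max(3+6, 14+0) = 14
f[4] = max(3+14, 14+3, 22+0) = 22
f[5] = max(3+22, 14+6, 22+3) = 25
f[6] = max(3+25, 14+14, 22+6, 20+0) = 28
f[7] = max(3+28, 14+22, 22+14, 20+3) = 36
f[8] = max(3+36, 14+25, 22+22, 20+6) = 44
f[9] = max(3+44, 14+28, 22+25, 20+14) = 47
One optimal cutting: 4 + 4 + 1 → $47.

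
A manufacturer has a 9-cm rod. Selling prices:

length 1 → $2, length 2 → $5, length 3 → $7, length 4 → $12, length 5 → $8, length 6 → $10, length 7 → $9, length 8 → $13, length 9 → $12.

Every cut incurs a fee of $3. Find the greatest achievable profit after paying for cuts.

20

Consider every possible first cut. net[k] is the best of p[i]+net[k−i] over all sellable i≤k, charging 3 whenever i<k.
net[1] = 2
net[2] = max(2+2-3, 5+0) = 5
net[3] = max(2+5-3, 5+2-3, 7+0) = 7
net[4] = max(2+7-3, 5+5-3, 7+2-3, 12+0) = 12
net[5] = max(2+12-3, 5+7-3, 7+5-3, 12+2-3, 8+0) = 11
net[6] = max(2+11-3, 5+12-3, 7+7-3, 12+5-3, 8+2-3, 10+0) = 14
net[7] = max(2+14-3, 5+11-3, 7+12-3, …, 10+2-3, 9+0) = 16
net[8] = max(2+16-3, 5+14-3, 7+11-3, …, 9+2-3, 13+0) = 21
net[9] = max(2+21-3, 5+16-3, 7+14-3, …, 13+2-3, 12+0) = 20
One optimal plan: pieces 4 + 4 + 1 (2 cuts) → $26 − $6 = $20.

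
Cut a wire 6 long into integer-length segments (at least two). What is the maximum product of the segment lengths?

Let g[k] be the best product for length k (with at least one cut). For each first piece i, the rest contributes max(k−i, g[k−i]).
g[2] = 1*max(1,0) = 1*1 = 1
g[3] = 1*max(2,1) = 1*2 = 2
g[4] = 2*max(2,1) = 2*2 = 4
g[5] = 2*max(3,2) = 2*3 = 6
g[6] = 3*max(3,2) = 3*3 = 9
One optimal split: 3 + 3; product 3*3 = 9.

9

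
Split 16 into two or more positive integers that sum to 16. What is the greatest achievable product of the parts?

Fill prod[k] for k=2..16: at each k try every first piece i and multiply by the better of (k−i) uncut or prod[k−i].
prod[2] = 1×max(1,0) = 1×1 = 1
prod[3] = max(1×2, 2×1) = 2
prod[4] = max(1×3, 2×2, 3×1) = 4
prod[5] = max(1×4, 2×3, 3×2, 4×1) = 6
prod[6] = max(1×6, 2×4, 3×3, 4×2, 5×1) = 9
prod[7] = max(1×9, 2×6, 3×4, 4×3, 5×2, 6×1) = 12
prod[8] = max(1×12, 2×9, 3×6, …, 6×2, 7×1) = 18
prod[9] = max(1×18, 2×12, 3×9, …, 7×2, 8×1) = 27
prod[10] = max(1×27, 2×18, 3×12, …, 8×2, 9×1) = 36
prod[11] = max(1×36, 2×27, 3×18, …, 9×2, 10×1) = 54
prod[12] = max(1×54, 2×36, 3×27, …, 10×2, 11×1) = 81
prod[13] = max(1×81, 2×54, 3×36, …, 11×2, 12×1) = 108
prod[14] = max(1×108, 2×81, 3×54, …, 12×2, 13×1) = 162
prod[15] = max(1×162, 2×108, 3×81, …, 13×2, 14×1) = 243
prod[16] = max(1×243, 2×162, 3×108, …, 14×2, 15×1) = 324
One optimal split: 3 + 3 + 3 + 3 + 2 + 2; product 3×3×3×3×2×2 = 324.

324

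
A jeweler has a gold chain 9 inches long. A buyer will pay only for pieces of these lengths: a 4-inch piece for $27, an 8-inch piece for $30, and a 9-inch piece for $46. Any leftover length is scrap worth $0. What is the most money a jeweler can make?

Consider every possible first cut. r[k] is the best of p[i]+r[k−i] over all sellable i≤k.
r[1] = 0
r[2] = 0
r[3] = 0
r[4] = 27
r[5] = 27
r[6] = 27
r[7] = 27
r[8] = 54  (first piece 4, then r[4]=27)
r[9] = 54
One optimal cutting: pieces 4 + 4 with 1 inch of scrap → $54.

54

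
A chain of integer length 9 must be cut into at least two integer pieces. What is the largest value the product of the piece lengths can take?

27

Fill f[k] for k=2..9: at each k try every first piece i and multiply by the better of (k−i) uncut or f[k−i].
f[2] = 1*max(1,0) = 1*1 = 1
f[3] = 1*max(2,1) = 1*2 = 2
f[4] = 2*max(2,1) = 2*2 = 4
f[5] = 2*max(3,2) = 2*3 = 6
f[6] = 3*max(3,2) = 3*3 = 9
f[7] = 2*max(5,6) = 2*6 = 12
f[8] = 2*max(6,9) = 2*9 = 18
f[9] = 3*max(6,9) = 3*9 = 27
One optimal split: 3 + 3 + 3; product 3*3*3 = 27.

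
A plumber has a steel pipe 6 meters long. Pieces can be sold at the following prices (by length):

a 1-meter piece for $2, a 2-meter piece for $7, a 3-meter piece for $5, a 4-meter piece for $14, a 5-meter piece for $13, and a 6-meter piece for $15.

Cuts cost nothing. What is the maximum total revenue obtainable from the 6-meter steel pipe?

Consider every possible first cut. R[k] is the best of p[i]+R[k−i] over all sellable i≤k.
R[1] = 2
R[2] = max(2+2, 7+0) = 7
R[3] = max(2+7, 7+2, 5+0) = 9
R[4] = max(2+9, 7+7, 5+2, 14+0) = 14
R[5] = max(2+14, 7+9, 5+7, 14+2, 13+0) = 16
R[6] = max(2+16, 7+14, 5+9, 14+7, 13+2, 15+0) = 21
One optimal cutting: 2 + 2 + 2 → $7 + $7 + $7 = $21.

21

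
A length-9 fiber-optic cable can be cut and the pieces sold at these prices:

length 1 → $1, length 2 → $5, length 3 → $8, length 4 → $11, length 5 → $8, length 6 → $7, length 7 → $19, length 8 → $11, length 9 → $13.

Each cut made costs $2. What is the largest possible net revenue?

22

Build r[k] bottom-up: r[k] = max over allowed piece i of (p[i] + r[k−i]) − 2 per cut.
r[1] = 1
r[2] = 5
r[3] = 8
r[4] = 11
r[5] = 11  (first piece 2, then r[3]=8)
r[6] = 14  (first piece 2, then r[4]=11)
r[7] = 19
r[8] = 20  (first piece 4, then r[4]=11)
r[9] = 22  (first piece 2, then r[7]=19)
One optimal plan: pieces 7 + 2 (1 cut) → $24 − $2 = $22.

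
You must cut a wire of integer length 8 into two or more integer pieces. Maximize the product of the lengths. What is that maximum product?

18

Define f[k] = max over 1≤i<k of i · max(k−i, f[k−i]); the inner max lets the remainder stay uncut if that's better.
Small cases: f[2]=1.
f[3] = 1*max(2,1) = 1*2 = 2
f[4] = 2*max(2,1) = 2*2 = 4
f[5] = 2*max(3,2) = 2*3 = 6
f[6] = 3*max(3,2) = 3*3 = 9
f[7] = 2*max(5,6) = 2*6 = 12
f[8] = 2*max(6,9) = 2*9 = 18
One optimal split: 3 + 3 + 2; product 3*3*2 = 18.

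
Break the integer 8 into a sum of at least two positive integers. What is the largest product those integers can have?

Let m[k] be the best product for length k (with at least one cut). For each first piece i, the rest contributes max(k−i, m[k−i]).
m[2] = 1·max(1,0) = 1·1 = 1
m[3] = 1·max(2,1) = 1·2 = 2
m[4] = 2·max(2,1) = 2·2 = 4
m[5] = 2·max(3,2) = 2·3 = 6
m[6] = 3·max(3,2) = 3·3 = 9
m[7] = 2·max(5,6) = 2·6 = 12
m[8] = 2·max(6,9) = 2·9 = 18
One optimal split: 3 + 3 + 2; product 3·3·2 = 18.

18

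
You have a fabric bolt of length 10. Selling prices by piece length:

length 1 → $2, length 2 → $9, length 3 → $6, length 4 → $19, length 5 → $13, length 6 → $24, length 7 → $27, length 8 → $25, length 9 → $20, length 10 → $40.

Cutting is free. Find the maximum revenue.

Let v[k] be the best obtainable value from length k. For each k, try every first piece i and keep the best of price[i] + v[k−i].
v[1] = 2
v[2] = 9
v[3] = 11  (first piece 1, then v[2]=9)
v[4] = 19
v[5] = 21  (first piece 1, then v[4]=19)
v[6] = 28  (first piece 2, then v[4]=19)
v[7] = 30  (first piece 1, then v[6]=28)
v[8] = 38  (first piece 4, then v[4]=19)
v[9] = 40  (first piece 1, then v[8]=38)
v[10] = 47  (first piece 2, then v[8]=38)
One optimal cutting: 4 + 4 + 2 → $19 + $19 + $9 = $47.

47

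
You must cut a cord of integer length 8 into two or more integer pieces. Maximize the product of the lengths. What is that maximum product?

Define g[k] = max over 1≤i<k of i · max(k−i, g[k−i]); the inner max lets the remainder stay uncut if that's better.
g[2] = 1×max(1,0) = 1×1 = 1
g[3] = 1×max(2,1) = 1×2 = 2
g[4] = 2×max(2,1) = 2×2 = 4
g[5] = 2×max(3,2) = 2×3 = 6
g[6] = 3×max(3,2) = 3×3 = 9
g[7] = 2×max(5,6) = 2×6 = 12
g[8] = 2×max(6,9) = 2×9 = 18
One optimal split: 3 + 3 + 2; product 3×3×2 = 18.

18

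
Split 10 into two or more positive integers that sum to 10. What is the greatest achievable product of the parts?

Define f[k] = max over 1≤i<k of i · max(k−i, f[k−i]); the inner max lets the remainder stay uncut if that's better.
f[2] = 1*max(1,0) = 1*1 = 1
f[3] = max(1*2, 2*1) = 2
f[4] = max(1*3, 2*2, 3*1) = 4
f[5] = max(1*4, 2*3, 3*2, 4*1) = 6
f[6] = max(1*6, 2*4, 3*3, 4*2, 5*1) = 9
f[7] = max(1*9, 2*6, 3*4, 4*3, 5*2, 6*1) = 12
f[8] = max(1*12, 2*9, 3*6, …, 6*2, 7*1) = 18
f[9] = max(1*18, 2*12, 3*9, …, 7*2, 8*1) = 27
f[10] = max(1*27, 2*18, 3*12, …, 8*2, 9*1) = 36
One optimal split: 3 + 3 + 2 + 2; product 3*3*2*2 = 36.

36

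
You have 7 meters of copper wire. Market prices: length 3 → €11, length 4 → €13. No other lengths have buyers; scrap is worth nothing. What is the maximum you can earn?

Let f[k] be the best obtainable value from length k. For each k, try every first piece i and keep the best of price[i] + f[k−i].
f[1] = 0
f[2] = 0
f[3] = 11
f[4] = max(11+0, 13+0) = 13
f[5] = max(11+0, 13+0) = 13
f[6] = max(11+11, 13+0) = 22
f[7] = max(11+13, 13+11) = 24
One optimal cutting: 4 + 3 → €24.

24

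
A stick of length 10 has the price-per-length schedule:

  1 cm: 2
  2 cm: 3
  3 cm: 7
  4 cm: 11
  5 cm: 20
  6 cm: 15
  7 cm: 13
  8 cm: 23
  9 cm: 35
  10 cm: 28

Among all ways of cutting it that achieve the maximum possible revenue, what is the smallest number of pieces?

Let r[k] be the best obtainable value from length k. For each k, try every first piece i and keep the best of price[i] + r[k−i].
r[1] = 2
r[2] = max(2+2, 3+0) = 4
r[3] = max(2+4, 3+2, 7+0) = 7
r[4] = max(2+7, 3+4, 7+2, 11+0) = 11
r[5] = max(2+11, 3+7, 7+4, 11+2, 20+0) = 20
r[6] = max(2+20, 3+11, 7+7, 11+4, 20+2, 15+0) = 22
r[7] = max(2+22, 3+20, 7+11, …, 15+2, 13+0) = 24
r[8] = max(2+24, 3+22, 7+20, …, 13+2, 23+0) = 27
r[9] = max(2+27, 3+24, 7+22, …, 23+2, 35+0) = 35
r[10] = max(2+35, 3+27, 7+24, …, 35+2, 28+0) = 40
Maximum revenue is 40.
Now minimize piece count subject to staying optimal: for each k, pieces[k] = 1 + min over i with p[i]+r[k−i]=r[k] of pieces[k−i].
pieces[7] = 3
pieces[8] = 2
pieces[9] = 1
pieces[10] = 2

2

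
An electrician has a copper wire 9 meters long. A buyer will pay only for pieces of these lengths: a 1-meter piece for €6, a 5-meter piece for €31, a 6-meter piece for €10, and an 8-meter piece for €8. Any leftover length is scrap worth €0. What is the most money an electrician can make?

Consider every possible first cut. f[k] is the best of p[i]+f[k−i] over all sellable i≤k.
f[1] = 6
f[2] = 12  (first piece 1, then f[1]=6)
f[3] = 18  (first piece 1, then f[2]=12)
f[4] = 24  (first piece 1, then f[3]=18)
f[5] = max(6+24, 31+0) = 31
f[6] = max(6+31, 31+6, 10+0) = 37
f[7] = max(6+37, 31+12, 10+6) = 43
f[8] = max(6+43, 31+18, 10+12, 8+0) = 49
f[9] = max(6+49, 31+24, 10+18, 8+6) = 55
One optimal cutting: 5 + 1 + 1 + 1 + 1 → €55.

55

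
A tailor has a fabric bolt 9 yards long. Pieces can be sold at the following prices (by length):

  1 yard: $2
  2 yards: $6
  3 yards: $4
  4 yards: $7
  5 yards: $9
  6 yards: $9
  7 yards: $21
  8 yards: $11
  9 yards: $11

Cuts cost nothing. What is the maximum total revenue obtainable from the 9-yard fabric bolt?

27

Build r[k] bottom-up: r[k] = max over allowed piece i of (p[i] + r[k−i]).
r[1] = 2
r[2] = max(2+2, 6+0) = 6
r[3] = max(2+6, 6+2, 4+0) = 8
r[4] = max(2+8, 6+6, 4+2, 7+0) = 12
r[5] = max(2+12, 6+8, 4+6, 7+2, 9+0) = 14
r[6] = max(2+14, 6+12, 4+8, 7+6, 9+2, 9+0) = 18
r[7] = max(2+18, 6+14, 4+12, …, 9+2, 21+0) = 21
r[8] = max(2+21, 6+18, 4+14, …, 21+2, 11+0) = 24
r[9] = max(2+24, 6+21, 4+18, …, 11+2, 11+0) = 27
One optimal cutting: 7 + 2 → $21 + $6 = $27.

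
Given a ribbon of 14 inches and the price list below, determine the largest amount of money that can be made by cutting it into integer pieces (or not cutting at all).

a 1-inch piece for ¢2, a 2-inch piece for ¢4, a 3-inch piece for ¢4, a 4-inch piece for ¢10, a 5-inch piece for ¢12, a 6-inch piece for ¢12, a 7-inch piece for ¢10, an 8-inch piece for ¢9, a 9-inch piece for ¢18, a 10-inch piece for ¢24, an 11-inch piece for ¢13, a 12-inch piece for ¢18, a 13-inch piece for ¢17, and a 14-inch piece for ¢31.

Consider every possible first cut. v[k] is the best of p[i]+v[k−i] over all sellable i≤k.
v[1] = 2
v[2] = max(2+2, 4+0) = 4
v[3] = max(2+4, 4+2, 4+0) = 6
v[4] = max(2+6, 4+4, 4+2, 10+0) = 10
v[5] = max(2+10, 4+6, 4+4, 10+2, 12+0) = 12
v[6] = max(2+12, 4+10, 4+6, 10+4, 12+2, 12+0) = 14
v[7] = max(2+14, 4+12, 4+10, …, 12+2, 10+0) = 16
v[8] = max(2+16, 4+14, 4+12, …, 10+2, 9+0) = 20
v[9] = max(2+20, 4+16, 4+14, …, 9+2, 18+0) = 22
v[10] = max(2+22, 4+20, 4+16, …, 18+2, 24+0) = 24
v[11] = max(2+24, 4+22, 4+20, …, 24+2, 13+0) = 26
v[12] = max(2+26, 4+24, 4+22, …, 13+2, 18+0) = 30
v[13] = max(2+30, 4+26, 4+24, …, 18+2, 17+0) = 32
v[14] = max(2+32, 4+30, 4+26, …, 17+2, 31+0) = 34
One optimal cutting: 4 + 4 + 4 + 1 + 1 → ¢10 + ¢10 + ¢10 + ¢2 + ¢2 = ¢34.

34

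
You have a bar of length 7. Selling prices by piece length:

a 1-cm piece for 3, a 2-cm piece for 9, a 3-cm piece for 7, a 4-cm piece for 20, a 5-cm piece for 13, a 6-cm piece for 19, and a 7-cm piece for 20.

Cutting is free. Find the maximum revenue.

Let best[k] be the best obtainable value from length k. For each k, try every first piece i and keep the best of price[i] + best[k−i].
best[1] = 3
best[2] = max(3+3, 9+0) = 9
best[3] = max(3+9, 9+3, 7+0) = 12
best[4] = max(3+12, 9+9, 7+3, 20+0) = 20
best[5] = max(3+20, 9+12, 7+9, 20+3, 13+0) = 23
best[6] = max(3+23, 9+20, 7+12, 20+9, 13+3, 19+0) = 29
best[7] = max(3+29, 9+23, 7+20, …, 19+3, 20+0) = 32
One optimal cutting: 4 + 2 + 1 → 20 + 9 + 3 = 32.

32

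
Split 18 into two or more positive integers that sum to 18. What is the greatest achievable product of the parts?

729

Fill prod[k] for k=2..18: at each k try every first piece i and multiply by the better of (k−i) uncut or prod[k−i].
prod[2] = 1*max(1,0) = 1*1 = 1
prod[3] = max(1*2, 2*1) = 2
prod[4] = max(1*3, 2*2, 3*1) = 4
prod[5] = max(1*4, 2*3, 3*2, 4*1) = 6
prod[6] = max(1*6, 2*4, 3*3, 4*2, 5*1) = 9
prod[7] = max(1*9, 2*6, 3*4, 4*3, 5*2, 6*1) = 12
prod[8] = max(1*12, 2*9, 3*6, …, 6*2, 7*1) = 18
prod[9] = max(1*18, 2*12, 3*9, …, 7*2, 8*1) = 27
prod[10] = max(1*27, 2*18, 3*12, …, 8*2, 9*1) = 36
prod[11] = max(1*36, 2*27, 3*18, …, 9*2, 10*1) = 54
prod[12] = max(1*54, 2*36, 3*27, …, 10*2, 11*1) = 81
prod[13] = max(1*81, 2*54, 3*36, …, 11*2, 12*1) = 108
prod[14] = max(1*108, 2*81, 3*54, …, 12*2, 13*1) = 162
prod[15] = max(1*162, 2*108, 3*81, …, 13*2, 14*1) = 243
prod[16] = max(1*243, 2*162, 3*108, …, 14*2, 15*1) = 324
prod[17] = max(1*324, 2*243, 3*162, …, 15*2, 16*1) = 486
prod[18] = max(1*486, 2*324, 3*243, …, 16*2, 17*1) = 729
One optimal split: 3 + 3 + 3 + 3 + 3 + 3; product 3*3*3*3*3*3 = 729.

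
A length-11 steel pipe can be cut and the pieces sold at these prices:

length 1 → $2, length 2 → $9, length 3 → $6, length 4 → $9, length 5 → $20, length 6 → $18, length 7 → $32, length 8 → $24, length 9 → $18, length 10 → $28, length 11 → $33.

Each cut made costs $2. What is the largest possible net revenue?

46

Let net[k] be the best obtainable value from length k. For each k, try every first piece i and keep the best of price[i] + net[k−i] minus the 2 cut fee when i<k.
net[1] = 2
net[2] = 9
net[3] = 9  (first piece 1, then net[2]=9)
net[4] = 16  (first piece 2, then net[2]=9)
net[5] = 20
net[6] = 23  (first piece 2, then net[4]=16)
net[7] = 32
net[8] = 32  (first piece 1, then net[7]=32)
net[9] = 39  (first piece 2, then net[7]=32)
net[10] = 39  (first piece 1, then net[9]=39)
net[11] = 46  (first piece 2, then net[9]=39)
One optimal plan: pieces 7 + 2 + 2 (2 cuts) → $50 − $4 = $46.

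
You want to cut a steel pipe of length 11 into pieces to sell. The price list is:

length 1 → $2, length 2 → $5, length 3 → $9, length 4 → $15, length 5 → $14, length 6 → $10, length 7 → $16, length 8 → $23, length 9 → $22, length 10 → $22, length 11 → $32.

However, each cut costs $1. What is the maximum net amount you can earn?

37

Build r[k] bottom-up: r[k] = max over allowed piece i of (p[i] + r[k−i]) − 1 per cut.
r[1] = 2
r[2] = max(2+2-1, 5+0) = 5
r[3] = max(2+5-1, 5+2-1, 9+0) = 9
r[4] = max(2+9-1, 5+5-1, 9+2-1, 15+0) = 15
r[5] = max(2+15-1, 5+9-1, 9+5-1, 15+2-1, 14+0) = 16
r[6] = max(2+16-1, 5+15-1, 9+9-1, 15+5-1, 14+2-1, 10+0) = 19
r[7] = max(2+19-1, 5+16-1, 9+15-1, …, 10+2-1, 16+0) = 23
r[8] = max(2+23-1, 5+19-1, 9+16-1, …, 16+2-1, 23+0) = 29
r[9] = max(2+29-1, 5+23-1, 9+19-1, …, 23+2-1, 22+0) = 30
r[10] = max(2+30-1, 5+29-1, 9+23-1, …, 22+2-1, 22+0) = 33
r[11] = max(2+33-1, 5+30-1, 9+29-1, …, 22+2-1, 32+0) = 37
One optimal plan: pieces 4 + 4 + 3 (2 cuts) → $39 − $2 = $37.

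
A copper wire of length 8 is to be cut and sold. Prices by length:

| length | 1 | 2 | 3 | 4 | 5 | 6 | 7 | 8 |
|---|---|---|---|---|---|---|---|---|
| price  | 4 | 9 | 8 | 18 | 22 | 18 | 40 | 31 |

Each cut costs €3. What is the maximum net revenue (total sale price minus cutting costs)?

41

Build v[k] bottom-up: v[k] = max over allowed piece i of (p[i] + v[k−i]) − 3 per cut.
v[1] = 4
v[2] = max(4+4-3, 9+0) = 9
v[3] = max(4+9-3, 9+4-3, 8+0) = 10
v[4] = max(4+10-3, 9+9-3, 8+4-3, 18+0) = 18
v[5] = max(4+18-3, 9+10-3, 8+9-3, 18+4-3, 22+0) = 22
v[6] = max(4+22-3, 9+18-3, 8+10-3, 18+9-3, 22+4-3, 18+0) = 24
v[7] = max(4+24-3, 9+22-3, 8+18-3, …, 18+4-3, 40+0) = 40
v[8] = max(4+40-3, 9+24-3, 8+22-3, …, 40+4-3, 31+0) = 41
One optimal plan: pieces 7 + 1 (1 cut) → €44 − €3 = €41.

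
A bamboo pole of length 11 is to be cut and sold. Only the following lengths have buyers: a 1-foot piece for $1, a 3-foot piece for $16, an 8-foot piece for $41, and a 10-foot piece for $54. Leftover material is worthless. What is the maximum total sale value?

57

Build f[k] bottom-up: f[k] = max over allowed piece i of (p[i] + f[k−i]).
f[1] = 1
f[2] = 2  (first piece 1, then f[1]=1)
f[3] = max(1+2, 16+0) = 16
f[4] = max(1+16, 16+1) = 17
f[5] = max(1+17, 16+2) = 18
f[6] = max(1+18, 16+16) = 32
f[7] = max(1+32, 16+17) = 33
f[8] = max(1+33, 16+18, 41+0) = 41
f[9] = max(1+41, 16+32, 41+1) = 48
f[10] = max(1+48, 16+33, 41+2, 54+0) = 54
f[11] = max(1+54, 16+41, 41+16, 54+1) = 57
One optimal cutting: 8 + 3 → $57.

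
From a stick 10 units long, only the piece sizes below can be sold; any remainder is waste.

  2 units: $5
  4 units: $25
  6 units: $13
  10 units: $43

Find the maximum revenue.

55

Build f[k] bottom-up: f[k] = max over allowed piece i of (p[i] + f[k−i]).
f[1] = 0
f[2] = 5
f[3] = 5
f[4] = max(5+5, 25+0) = 25
f[5] = max(5+5, 25+0) = 25
f[6] = max(5+25, 25+5, 13+0) = 30
f[7] = max(5+25, 25+5, 13+0) = 30
f[8] = max(5+30, 25+25, 13+5) = 50
f[9] = max(5+30, 25+25, 13+5) = 50
f[10] = max(5+50, 25+30, 13+25, 43+0) = 55
One optimal cutting: 4 + 4 + 2 → $55.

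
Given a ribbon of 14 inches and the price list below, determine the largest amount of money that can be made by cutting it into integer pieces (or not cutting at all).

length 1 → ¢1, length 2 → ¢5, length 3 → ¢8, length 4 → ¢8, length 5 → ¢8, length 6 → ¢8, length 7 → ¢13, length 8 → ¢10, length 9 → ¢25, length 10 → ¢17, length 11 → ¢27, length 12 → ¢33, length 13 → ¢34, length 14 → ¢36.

Consider every possible first cut. r[k] is the best of p[i]+r[k−i] over all sellable i≤k.
r[1] = 1
r[2] = 5
r[3] = 8
r[4] = 10  (first piece 2, then r[2]=5)
r[5] = 13  (first piece 2, then r[3]=8)
r[6] = 16  (first piece 3, then r[3]=8)
r[7] = 18  (first piece 2, then r[5]=13)
r[8] = 21  (first piece 2, then r[6]=16)
r[9] = 25
r[10] = 26  (first piece 1, then r[9]=25)
r[11] = 30  (first piece 2, then r[9]=25)
r[12] = 33  (first piece 3, then r[9]=25)
r[13] = 35  (first piece 2, then r[11]=30)
r[14] = 38  (first piece 2, then r[12]=33)
One optimal cutting: 9 + 3 + 2 → ¢25 + ¢8 + ¢5 = ¢38.

38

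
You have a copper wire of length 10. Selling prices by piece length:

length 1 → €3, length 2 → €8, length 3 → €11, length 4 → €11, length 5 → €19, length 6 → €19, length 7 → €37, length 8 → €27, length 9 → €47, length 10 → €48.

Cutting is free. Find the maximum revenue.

50

Consider every possible first cut. v[k] is the best of p[i]+v[k−i] over all sellable i≤k.
v[1] = 3
v[2] = 8
v[3] = 11  (first piece 1, then v[2]=8)
v[4] = 16  (first piece 2, then v[2]=8)
v[5] = 19  (first piece 1, then v[4]=16)
v[6] = 24  (first piece 2, then v[4]=16)
v[7] = 37
v[8] = 40  (first piece 1, then v[7]=37)
v[9] = 47
v[10] = 50  (first piece 1, then v[9]=47)
One optimal cutting: 9 + 1 → €47 + €3 = €50.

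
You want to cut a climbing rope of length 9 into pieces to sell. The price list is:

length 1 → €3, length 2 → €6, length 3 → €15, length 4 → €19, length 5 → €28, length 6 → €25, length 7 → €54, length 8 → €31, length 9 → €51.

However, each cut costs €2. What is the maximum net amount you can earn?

Consider every possible first cut. v[k] is the best of p[i]+v[k−i] over all sellable i≤k, charging 2 whenever i<k.
v[1] = 3
v[2] = max(3+3-2, 6+0) = 6
v[3] = max(3+6-2, 6+3-2, 15+0) = 15
v[4] = max(3+15-2, 6+6-2, 15+3-2, 19+0) = 19
v[5] = max(3+19-2, 6+15-2, 15+6-2, 19+3-2, 28+0) = 28
v[6] = max(3+28-2, 6+19-2, 15+15-2, 19+6-2, 28+3-2, 25+0) = 29
v[7] = max(3+29-2, 6+28-2, 15+19-2, …, 25+3-2, 54+0) = 54
v[8] = max(3+54-2, 6+29-2, 15+28-2, …, 54+3-2, 31+0) = 55
v[9] = max(3+55-2, 6+54-2, 15+29-2, …, 31+3-2, 51+0) = 58
One optimal plan: pieces 7 + 2 (1 cut) → €60 − €2 = €58.

58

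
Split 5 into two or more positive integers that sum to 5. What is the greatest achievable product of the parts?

6

Define f[k] = max over 1≤i<k of i · max(k−i, f[k−i]); the inner max lets the remainder stay uncut if that's better.
f[2] = 1×max(1,0) = 1×1 = 1
f[3] = max(1×2, 2×1) = 2
f[4] = max(1×3, 2×2, 3×1) = 4
f[5] = max(1×4, 2×3, 3×2, 4×1) = 6
One optimal split: 3 + 2; product 3×2 = 6.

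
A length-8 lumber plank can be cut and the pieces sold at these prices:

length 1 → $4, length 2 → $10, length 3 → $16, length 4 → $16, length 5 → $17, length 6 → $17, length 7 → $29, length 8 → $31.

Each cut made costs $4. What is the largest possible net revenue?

Consider every possible first cut. net[k] is the best of p[i]+net[k−i] over all sellable i≤k, charging 4 whenever i<k.
net[1] = 4
net[2] = max(4+4-4, 10+0) = 10
net[3] = max(4+10-4, 10+4-4, 16+0) = 16
net[4] = max(4+16-4, 10+10-4, 16+4-4, 16+0) = 16
net[5] = max(4+16-4, 10+16-4, 16+10-4, 16+4-4, 17+0) = 22
net[6] = max(4+22-4, 10+16-4, 16+16-4, 16+10-4, 17+4-4, 17+0) = 28
net[7] = max(4+28-4, 10+22-4, 16+16-4, …, 17+4-4, 29+0) = 29
net[8] = max(4+29-4, 10+28-4, 16+22-4, …, 29+4-4, 31+0) = 34
One optimal plan: pieces 3 + 3 + 2 (2 cuts) → $42 − $8 = $34.

34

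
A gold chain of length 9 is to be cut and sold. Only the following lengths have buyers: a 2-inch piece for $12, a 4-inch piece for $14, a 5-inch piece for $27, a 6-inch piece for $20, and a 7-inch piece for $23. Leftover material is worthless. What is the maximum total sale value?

Let f[k] be the best obtainable value from length k. For each k, try every first piece i and keep the best of price[i] + f[k−i].
f[1] = 0
f[2] = 12
f[3] = 12
f[4] = max(12+12, 14+0) = 24
f[5] = max(12+12, 14+0, 27+0) = 27
f[6] = max(12+24, 14+12, 27+0, 20+0) = 36
f[7] = max(12+27, 14+12, 27+12, 20+0, 23+0) = 39
f[8] = max(12+36, 14+24, 27+12, 20+12, 23+0) = 48
f[9] = max(12+39, 14+27, 27+24, 20+12, 23+12) = 51
One optimal cutting: 5 + 2 + 2 → $51.

51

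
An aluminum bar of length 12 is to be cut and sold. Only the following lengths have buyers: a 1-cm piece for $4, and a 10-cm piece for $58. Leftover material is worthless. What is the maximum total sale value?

66

Let r[k] be the best obtainable value from length k. For each k, try every first piece i and keep the best of price[i] + r[k−i].
r[1] = 4
r[2] = 8  (first piece 1, then r[1]=4)
r[3] = 12  (first piece 1, then r[2]=8)
r[4] = 16  (first piece 1, then r[3]=12)
r[5] = 20  (first piece 1, then r[4]=16)
r[6] = 24  (first piece 1, then r[5]=20)
r[7] = 28  (first piece 1, then r[6]=24)
r[8] = 32  (first piece 1, then r[7]=28)
r[9] = 36  (first piece 1, then r[8]=32)
r[10] = max(4+36, 58+0) = 58
r[11] = max(4+58, 58+4) = 62
r[12] = max(4+62, 58+8) = 66
One optimal cutting: 10 + 1 + 1 → $66.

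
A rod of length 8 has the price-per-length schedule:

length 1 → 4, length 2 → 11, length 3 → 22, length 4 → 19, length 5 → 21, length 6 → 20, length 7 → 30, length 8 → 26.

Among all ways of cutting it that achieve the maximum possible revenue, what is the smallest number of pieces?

Build r[k] bottom-up: r[k] = max over allowed piece i of (p[i] + r[k−i]).
r[1] = 4
r[2] = 11
r[3] = 22
r[4] = 26  (first piece 1, then r[3]=22)
r[5] = 33  (first piece 2, then r[3]=22)
r[6] = 44  (first piece 3, then r[3]=22)
r[7] = 48  (first piece 1, then r[6]=44)
r[8] = 55  (first piece 2, then r[6]=44)
Maximum revenue is 55.
Now minimize piece count subject to staying optimal: for each k, pieces[k] = 1 + min over i with p[i]+r[k−i]=r[k] of pieces[k−i].
pieces[5] = 2
pieces[6] = 2
pieces[7] = 3
pieces[8] = 3

3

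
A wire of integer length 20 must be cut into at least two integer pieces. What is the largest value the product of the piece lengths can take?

Define g[k] = max over 1≤i<k of i · max(k−i, g[k−i]); the inner max lets the remainder stay uncut if that's better.
g[2] = 1×max(1,0) = 1×1 = 1
g[3] = 1×max(2,1) = 1×2 = 2
g[4] = 2×max(2,1) = 2×2 = 4
g[5] = 2×max(3,2) = 2×3 = 6
g[6] = 3×max(3,2) = 3×3 = 9
g[7] = 2×max(5,6) = 2×6 = 12
g[8] = 2×max(6,9) = 2×9 = 18
g[9] = 3×max(6,9) = 3×9 = 27
g[10] = 2×max(8,18) = 2×18 = 36
g[11] = 2×max(9,27) = 2×27 = 54
g[12] = 3×max(9,27) = 3×27 = 81
g[13] = 2×max(11,54) = 2×54 = 108
g[14] = 2×max(12,81) = 2×81 = 162
g[15] = 3×max(12,81) = 3×81 = 243
g[16] = 2×max(14,162) = 2×162 = 324
g[17] = 2×max(15,243) = 2×243 = 486
g[18] = 3×max(15,243) = 3×243 = 729
g[19] = 2×max(17,486) = 2×486 = 972
g[20] = 2×max(18,729) = 2×729 = 1458
One optimal split: 3 + 3 + 3 + 3 + 3 + 3 + 2; product 3×3×3×3×3×3×2 = 1458.

1458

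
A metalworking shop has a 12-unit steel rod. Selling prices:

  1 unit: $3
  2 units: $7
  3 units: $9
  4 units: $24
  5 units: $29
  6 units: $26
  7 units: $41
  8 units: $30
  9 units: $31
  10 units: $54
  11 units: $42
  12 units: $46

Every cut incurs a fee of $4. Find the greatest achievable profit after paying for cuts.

66

Let v[k] be the best obtainable value from length k. For each k, try every first piece i and keep the best of price[i] + v[k−i] minus the 4 cut fee when i<k.
v[1] = 3
v[2] = max(3+3-4, 7+0) = 7
v[3] = max(3+7-4, 7+3-4, 9+0) = 9
v[4] = max(3+9-4, 7+7-4, 9+3-4, 24+0) = 24
v[5] = max(3+24-4, 7+9-4, 9+7-4, 24+3-4, 29+0) = 29
v[6] = max(3+29-4, 7+24-4, 9+9-4, 24+7-4, 29+3-4, 26+0) = 28
v[7] = max(3+28-4, 7+29-4, 9+24-4, …, 26+3-4, 41+0) = 41
v[8] = max(3+41-4, 7+28-4, 9+29-4, …, 41+3-4, 30+0) = 44
v[9] = max(3+44-4, 7+41-4, 9+28-4, …, 30+3-4, 31+0) = 49
v[10] = max(3+49-4, 7+44-4, 9+41-4, …, 31+3-4, 54+0) = 54
v[11] = max(3+54-4, 7+49-4, 9+44-4, …, 54+3-4, 42+0) = 61
v[12] = max(3+61-4, 7+54-4, 9+49-4, …, 42+3-4, 46+0) = 66
One optimal plan: pieces 7 + 5 (1 cut) → $70 − $4 = $66.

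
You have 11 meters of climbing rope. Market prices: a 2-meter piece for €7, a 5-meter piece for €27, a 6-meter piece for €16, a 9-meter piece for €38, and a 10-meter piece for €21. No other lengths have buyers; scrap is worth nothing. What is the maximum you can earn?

54

Build r[k] bottom-up: r[k] = max over allowed piece i of (p[i] + r[k−i]).
r[1] = 0
r[2] = 7
r[3] = 7
r[4] = 14  (first piece 2, then r[2]=7)
r[5] = max(7+7, 27+0) = 27
r[6] = max(7+14, 27+0, 16+0) = 27
r[7] = max(7+27, 27+7, 16+0) = 34
r[8] = max(7+27, 27+7, 16+7) = 34
r[9] = max(7+34, 27+14, 16+7, 38+0) = 41
r[10] = max(7+34, 27+27, 16+14, 38+0, 21+0) = 54
r[11] = max(7+41, 27+27, 16+27, 38+7, 21+0) = 54
One optimal cutting: pieces 5 + 5 with 1 meter of scrap → €54.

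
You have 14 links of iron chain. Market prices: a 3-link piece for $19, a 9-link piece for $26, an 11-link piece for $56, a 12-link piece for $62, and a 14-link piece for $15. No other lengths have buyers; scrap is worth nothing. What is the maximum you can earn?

Build best[k] bottom-up: best[k] = max over allowed piece i of (p[i] + best[k−i]).
best[1] = 0
best[2] = 0
best[3] = 19
best[4] = 19
best[5] = 19
best[6] = 38  (first piece 3, then best[3]=19)
best[7] = 38
best[8] = 38
best[9] = max(19+38, 26+0) = 57
best[10] = max(19+38, 26+0) = 57
best[11] = max(19+38, 26+0, 56+0) = 57
best[12] = max(19+57, 26+19, 56+0, 62+0) = 76
best[13] = max(19+57, 26+19, 56+0, 62+0) = 76
best[14] = max(19+57, 26+19, 56+19, 62+0, 15+0) = 76
One optimal cutting: pieces 3 + 3 + 3 + 3 with 2 links of scrap → $76.

76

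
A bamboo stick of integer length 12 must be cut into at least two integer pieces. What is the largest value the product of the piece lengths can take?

81

Fill prod[k] for k=2..12: at each k try every first piece i and multiply by the better of (k−i) uncut or prod[k−i].
prod[2] = 1·max(1,0) = 1·1 = 1
prod[3] = 1·max(2,1) = 1·2 = 2
prod[4] = 2·max(2,1) = 2·2 = 4
prod[5] = 2·max(3,2) = 2·3 = 6
prod[6] = 3·max(3,2) = 3·3 = 9
prod[7] = 2·max(5,6) = 2·6 = 12
prod[8] = 2·max(6,9) = 2·9 = 18
prod[9] = 3·max(6,9) = 3·9 = 27
prod[10] = 2·max(8,18) = 2·18 = 36
prod[11] = 2·max(9,27) = 2·27 = 54
prod[12] = 3·max(9,27) = 3·27 = 81
One optimal split: 3 + 3 + 3 + 3; product 3·3·3·3 = 81.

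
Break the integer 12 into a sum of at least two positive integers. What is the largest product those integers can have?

Define g[k] = max over 1≤i<k of i · max(k−i, g[k−i]); the inner max lets the remainder stay uncut if that's better.
Small cases: g[2]=1, g[3]=2, g[4]=4.
g[5] = 2×max(3,2) = 2×3 = 6
g[6] = 3×max(3,2) = 3×3 = 9
g[7] = 2×max(5,6) = 2×6 = 12
g[8] = 2×max(6,9) = 2×9 = 18
g[9] = 3×max(6,9) = 3×9 = 27
g[10] = 2×max(8,18) = 2×18 = 36
g[11] = 2×max(9,27) = 2×27 = 54
g[12] = 3×max(9,27) = 3×27 = 81
One optimal split: 3 + 3 + 3 + 3; product 3×3×3×3 = 81.

81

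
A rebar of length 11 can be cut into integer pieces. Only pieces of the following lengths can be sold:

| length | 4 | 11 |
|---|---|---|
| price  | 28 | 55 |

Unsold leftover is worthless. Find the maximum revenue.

56

Build r[k] bottom-up: r[k] = max over allowed piece i of (p[i] + r[k−i]).
r[1] = 0
r[2] = 0
r[3] = 0
r[4] = 28
r[5] = 28
r[6] = 28
r[7] = 28
r[8] = 56  (first piece 4, then r[4]=28)
r[9] = 56
r[10] = 56
r[11] = max(28+28, 55+0) = 56
One optimal cutting: pieces 4 + 4 with 3 meters of scrap → ₹56.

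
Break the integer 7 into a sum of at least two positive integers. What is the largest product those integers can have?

Let P[k] be the best product for length k (with at least one cut). For each first piece i, the rest contributes max(k−i, P[k−i]).
P[2] = 1·max(1,0) = 1·1 = 1
P[3] = max(1·2, 2·1) = 2
P[4] = max(1·3, 2·2, 3·1) = 4
P[5] = max(1·4, 2·3, 3·2, 4·1) = 6
P[6] = max(1·6, 2·4, 3·3, 4·2, 5·1) = 9
P[7] = max(1·9, 2·6, 3·4, 4·3, 5·2, 6·1) = 12
One optimal split: 3 + 2 + 2; product 3·2·2 = 12.

12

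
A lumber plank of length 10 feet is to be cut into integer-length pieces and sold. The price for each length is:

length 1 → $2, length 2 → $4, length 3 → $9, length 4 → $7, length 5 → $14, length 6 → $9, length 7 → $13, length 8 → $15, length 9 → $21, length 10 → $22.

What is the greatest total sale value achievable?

29

Build v[k] bottom-up: v[k] = max over allowed piece i of (p[i] + v[k−i]).
v[1] = 2
v[2] = 4  (first piece 1, then v[1]=2)
v[3] = 9
v[4] = 11  (first piece 1, then v[3]=9)
v[5] = 14
v[6] = 18  (first piece 3, then v[3]=9)
v[7] = 20  (first piece 1, then v[6]=18)
v[8] = 23  (first piece 3, then v[5]=14)
v[9] = 27  (first piece 3, then v[6]=18)
v[10] = 29  (first piece 1, then v[9]=27)
One optimal cutting: 3 + 3 + 3 + 1 → $9 + $9 + $9 + $2 = $29.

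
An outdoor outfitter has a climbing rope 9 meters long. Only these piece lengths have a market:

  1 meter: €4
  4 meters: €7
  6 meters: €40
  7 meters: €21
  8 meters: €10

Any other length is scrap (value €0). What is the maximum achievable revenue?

52

Consider every possible first cut. r[k] is the best of p[i]+r[k−i] over all sellable i≤k.
r[1] = 4
r[2] = 8  (first piece 1, then r[1]=4)
r[3] = 12  (first piece 1, then r[2]=8)
r[4] = max(4+12, 7+0) = 16
r[5] = max(4+16, 7+4) = 20
r[6] = max(4+20, 7+8, 40+0) = 40
r[7] = max(4+40, 7+12, 40+4, 21+0) = 44
r[8] = max(4+44, 7+16, 40+8, 21+4, 10+0) = 48
r[9] = max(4+48, 7+20, 40+12, 21+8, 10+4) = 52
One optimal cutting: 6 + 1 + 1 + 1 → €52.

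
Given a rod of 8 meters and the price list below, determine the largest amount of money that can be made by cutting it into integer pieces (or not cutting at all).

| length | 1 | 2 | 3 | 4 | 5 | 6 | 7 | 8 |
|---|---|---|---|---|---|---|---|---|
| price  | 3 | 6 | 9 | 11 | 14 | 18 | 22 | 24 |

Let r[k] be the best obtainable value from length k. For each k, try every first piece i and keep the best of price[i] + r[k−i].
r[1] = 3
r[2] = 6  (first piece 1, then r[1]=3)
r[3] = 9  (first piece 1, then r[2]=6)
r[4] = 12  (first piece 1, then r[3]=9)
r[5] = 15  (first piece 1, then r[4]=12)
r[6] = 18  (first piece 1, then r[5]=15)
r[7] = 22
r[8] = 25  (first piece 1, then r[7]=22)
One optimal cutting: 7 + 1 → €22 + €3 = €25.

25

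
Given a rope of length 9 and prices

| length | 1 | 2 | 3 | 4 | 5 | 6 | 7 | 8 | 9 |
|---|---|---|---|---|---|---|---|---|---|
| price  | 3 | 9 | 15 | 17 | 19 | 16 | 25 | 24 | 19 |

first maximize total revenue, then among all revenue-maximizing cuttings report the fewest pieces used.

3

Let r[k] be the best obtainable value from length k. For each k, try every first piece i and keep the best of price[i] + r[k−i].
r[1] = 3
r[2] = max(3+3, 9+0) = 9
r[3] = max(3+9, 9+3, 15+0) = 15
r[4] = max(3+15, 9+9, 15+3, 17+0) = 18
r[5] = max(3+18, 9+15, 15+9, 17+3, 19+0) = 24
r[6] = max(3+24, 9+18, 15+15, 17+9, 19+3, 16+0) = 30
r[7] = max(3+30, 9+24, 15+18, …, 16+3, 25+0) = 33
r[8] = max(3+33, 9+30, 15+24, …, 25+3, 24+0) = 39
r[9] = max(3+39, 9+33, 15+30, …, 24+3, 19+0) = 45
Maximum revenue is €45.
Now minimize piece count subject to staying optimal: for each k, pieces[k] = 1 + min over i with p[i]+r[k−i]=r[k] of pieces[k−i].
pieces[6] = 2
pieces[7] = 3
pieces[8] = 3
pieces[9] = 3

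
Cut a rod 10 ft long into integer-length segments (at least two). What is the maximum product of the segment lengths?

Define P[k] = max over 1≤i<k of i · max(k−i, P[k−i]); the inner max lets the remainder stay uncut if that's better.
P[2] = 1*max(1,0) = 1*1 = 1
P[3] = max(1*2, 2*1) = 2
P[4] = max(1*3, 2*2, 3*1) = 4
P[5] = max(1*4, 2*3, 3*2, 4*1) = 6
P[6] = max(1*6, 2*4, 3*3, 4*2, 5*1) = 9
P[7] = max(1*9, 2*6, 3*4, 4*3, 5*2, 6*1) = 12
P[8] = max(1*12, 2*9, 3*6, …, 6*2, 7*1) = 18
P[9] = max(1*18, 2*12, 3*9, …, 7*2, 8*1) = 27
P[10] = max(1*27, 2*18, 3*12, …, 8*2, 9*1) = 36
One optimal split: 3 + 3 + 2 + 2; product 3*3*2*2 = 36.

36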